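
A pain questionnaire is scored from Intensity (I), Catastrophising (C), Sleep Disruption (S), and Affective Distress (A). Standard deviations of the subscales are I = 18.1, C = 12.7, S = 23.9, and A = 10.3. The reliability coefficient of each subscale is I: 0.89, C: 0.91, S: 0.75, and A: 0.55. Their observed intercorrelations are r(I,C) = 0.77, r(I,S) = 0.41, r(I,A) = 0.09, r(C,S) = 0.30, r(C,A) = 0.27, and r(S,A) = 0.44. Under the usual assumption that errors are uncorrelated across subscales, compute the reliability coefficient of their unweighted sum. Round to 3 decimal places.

Var(I+C+S+A) = 18.1² + 12.7² + 23.9² + 10.3² + 2·[18.1·12.7·0.77 + 18.1·23.9·0.41 + 18.1·10.3·0.09 + 12.7·23.9·0.30 + 12.7·10.3·0.27 + 23.9·10.3·0.44] = 1166.2 + 1211.67 = 2377.87.
Because errors are independent across components, Cov(Tᵢ,Tⱼ) = Cov(Xᵢ,Xⱼ); the off-diagonal part of the true-score variance is the same as above.
True-score variance = [18.1²·0.89 + 12.7²·0.91 + 23.9²·0.75 + 10.3²·0.55] + 1211.67 = 925.104 + 1211.67 = 2136.77.
Reliability = 2136.77 / 2377.87 = 0.899.

0.899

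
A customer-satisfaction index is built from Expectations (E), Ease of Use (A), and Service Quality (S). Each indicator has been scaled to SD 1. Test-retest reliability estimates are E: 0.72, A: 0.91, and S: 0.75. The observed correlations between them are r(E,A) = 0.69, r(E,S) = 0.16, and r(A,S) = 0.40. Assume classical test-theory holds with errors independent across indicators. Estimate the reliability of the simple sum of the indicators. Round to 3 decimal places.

0.887

Var(E+A+S) = 3 + 2·[0.69 + 0.16 + 0.40] = 3 + 2.5 = 5.5.
With uncorrelated errors the cross-covariances are all true-score covariance, so they carry over unchanged; only the diagonal terms shrink to ρᵢσᵢ².
True-score variance = [0.72 + 0.91 + 0.75] + 2.5 = 2.38 + 2.5 = 4.88.
Reliability = 4.88 / 5.5 = 0.887.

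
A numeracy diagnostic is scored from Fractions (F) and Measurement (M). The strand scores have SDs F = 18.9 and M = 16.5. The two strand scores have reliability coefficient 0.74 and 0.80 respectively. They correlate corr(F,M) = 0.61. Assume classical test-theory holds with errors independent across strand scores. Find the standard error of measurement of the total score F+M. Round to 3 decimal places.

Var(total) = 629.46 + 380.457 = 1009.92.
True-score variance = 482.135 + 380.457 = 862.592, so reliability = 0.8541.
Error variance = 1009.92 − 862.592 = 147.325; SEM = √147.325 = 12.138.

12.138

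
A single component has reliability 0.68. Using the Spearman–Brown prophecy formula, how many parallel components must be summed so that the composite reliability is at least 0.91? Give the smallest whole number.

k ≥ ρ*(1−ρ₁)/(ρ₁(1−ρ*)) = 0.91·0.32 / (0.68·0.09) = 4.758.
Smallest integer k = 5.

5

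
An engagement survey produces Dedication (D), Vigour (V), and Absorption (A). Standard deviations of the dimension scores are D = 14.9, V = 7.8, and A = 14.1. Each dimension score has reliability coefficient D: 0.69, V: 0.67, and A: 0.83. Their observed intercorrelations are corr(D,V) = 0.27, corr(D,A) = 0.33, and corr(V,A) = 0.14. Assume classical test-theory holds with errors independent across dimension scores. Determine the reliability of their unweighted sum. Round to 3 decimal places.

Var(D+V+A) = 14.9² + 7.8² + 14.1² + 2·[14.9·7.8·0.27 + 14.9·14.1·0.33 + 7.8·14.1·0.14] = 481.66 + 232.213 = 713.873.
Because errors are independent across components, Cov(Tᵢ,Tⱼ) = Cov(Xᵢ,Xⱼ); the off-diagonal part of the true-score variance is the same as above.
True-score variance = [14.9²·0.69 + 7.8²·0.67 + 14.1²·0.83] + 232.213 = 358.962 + 232.213 = 591.175.
Reliability = 591.175 / 713.873 = 0.828.

0.828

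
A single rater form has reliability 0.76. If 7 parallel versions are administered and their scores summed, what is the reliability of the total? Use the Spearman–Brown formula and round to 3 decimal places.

ρ_k = kρ / (1 + (k−1)ρ) = 7·0.76 / (1 + 6·0.76) = 5.320 / 5.560 = 0.957.

0.957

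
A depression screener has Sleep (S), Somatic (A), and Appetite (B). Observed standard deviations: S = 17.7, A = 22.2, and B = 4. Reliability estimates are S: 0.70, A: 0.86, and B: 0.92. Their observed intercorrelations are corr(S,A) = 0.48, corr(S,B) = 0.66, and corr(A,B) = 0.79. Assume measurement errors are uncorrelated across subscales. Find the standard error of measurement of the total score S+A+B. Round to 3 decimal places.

12.817

Var(total) = 822.13 + 610.982 = 1433.11.
True-score variance = 657.865 + 610.982 = 1268.85, so reliability = 0.8854.
Error variance = 1433.11 − 1268.85 = 164.265; SEM = √164.265 = 12.817.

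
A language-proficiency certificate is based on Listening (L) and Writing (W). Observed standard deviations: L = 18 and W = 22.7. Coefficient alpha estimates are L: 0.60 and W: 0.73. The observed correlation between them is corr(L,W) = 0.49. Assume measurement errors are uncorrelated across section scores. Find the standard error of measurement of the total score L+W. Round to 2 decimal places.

16.39

Var(total) = 839.29 + 400.428 = 1239.72.
True-score variance = 570.562 + 400.428 = 970.99, so reliability = 0.7832.
Error variance = 1239.72 − 970.99 = 268.728; SEM = √268.728 = 16.39.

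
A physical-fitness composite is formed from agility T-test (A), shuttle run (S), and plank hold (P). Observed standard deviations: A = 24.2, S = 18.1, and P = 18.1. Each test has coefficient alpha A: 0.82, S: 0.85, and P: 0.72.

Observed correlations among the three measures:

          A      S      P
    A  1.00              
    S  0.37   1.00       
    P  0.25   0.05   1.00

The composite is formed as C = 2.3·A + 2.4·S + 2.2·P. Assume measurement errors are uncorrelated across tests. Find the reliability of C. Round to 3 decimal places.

0.867

Var(C) = 2.3²·24.2² + 2.4²·18.1² + 2.2²·18.1² + 2·[5.52·24.2·18.1·0.37 + 5.06·24.2·18.1·0.25 + 5.28·18.1·18.1·0.05] = 6570.7 + 3070.39 = 9641.09.
With uncorrelated errors the cross-covariances are all true-score covariance, so they carry over unchanged; only the diagonal terms shrink to ρᵢσᵢ².
True-score variance = [2.3²·24.2²·0.82 + 2.4²·18.1²·0.85 + 2.2²·18.1²·0.72] + 3070.39 = 5286.02 + 3070.39 = 8356.42.
Reliability = 8356.42 / 9641.09 = 0.867.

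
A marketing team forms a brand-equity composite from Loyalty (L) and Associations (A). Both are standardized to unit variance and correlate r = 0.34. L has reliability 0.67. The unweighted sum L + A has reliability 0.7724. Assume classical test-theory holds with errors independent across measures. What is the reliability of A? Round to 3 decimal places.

Var(L+A) = 2 + 2·0.34 = 2.680.
True-score variance = ρ_L + ρ_A + 2·0.34, so 0.7724 = (0.67 + ρ_A + 0.68) / 2.680.
ρ_A = 0.7724·2.680 − 0.67 − 0.68 = 0.720.

0.720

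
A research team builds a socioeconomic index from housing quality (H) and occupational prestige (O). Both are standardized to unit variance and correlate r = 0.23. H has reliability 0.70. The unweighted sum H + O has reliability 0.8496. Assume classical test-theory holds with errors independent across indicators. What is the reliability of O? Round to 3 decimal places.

Var(H+O) = 2 + 2·0.23 = 2.460.
True-score variance = ρ_H + ρ_O + 2·0.23, so 0.8496 = (0.70 + ρ_O + 0.46) / 2.460.
ρ_O = 0.8496·2.460 − 0.70 − 0.46 = 0.930.

0.930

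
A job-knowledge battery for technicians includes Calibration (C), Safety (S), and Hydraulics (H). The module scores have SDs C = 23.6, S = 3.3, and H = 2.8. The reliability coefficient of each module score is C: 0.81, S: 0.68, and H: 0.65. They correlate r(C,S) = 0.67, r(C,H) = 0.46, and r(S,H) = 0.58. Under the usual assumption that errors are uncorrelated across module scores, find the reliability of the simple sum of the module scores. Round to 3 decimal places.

Var(C+S+H) = 23.6² + 3.3² + 2.8² + 2·[23.6·3.3·0.67 + 23.6·2.8·0.46 + 3.3·2.8·0.58] = 575.69 + 175.871 = 751.561.
Under uncorrelated errors the observed covariances equal the true-score covariances, so only the own-variance terms attenuate.
True-score variance = [23.6²·0.81 + 3.3²·0.68 + 2.8²·0.65] + 175.871 = 463.639 + 175.871 = 639.51.
Reliability = 639.51 / 751.561 = 0.851.

0.851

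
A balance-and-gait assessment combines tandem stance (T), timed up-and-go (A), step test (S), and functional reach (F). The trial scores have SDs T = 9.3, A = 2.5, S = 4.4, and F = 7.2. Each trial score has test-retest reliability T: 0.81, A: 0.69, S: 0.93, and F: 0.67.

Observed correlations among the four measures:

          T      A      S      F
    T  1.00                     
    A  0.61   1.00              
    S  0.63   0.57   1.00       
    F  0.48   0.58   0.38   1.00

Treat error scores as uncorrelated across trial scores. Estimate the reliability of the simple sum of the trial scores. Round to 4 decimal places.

0.8993

Var(T+A+S+F) = 9.3² + 2.5² + 4.4² + 7.2² + 2·[9.3·2.5·0.61 + 9.3·4.4·0.63 + 9.3·7.2·0.48 + 2.5·4.4·0.57 + 2.5·7.2·0.58 + 4.4·7.2·0.38] = 163.94 + 201.703 = 365.643.
With uncorrelated errors the cross-covariances are all true-score covariance, so they carry over unchanged; only the diagonal terms shrink to ρᵢσᵢ².
True-score variance = [9.3²·0.81 + 2.5²·0.69 + 4.4²·0.93 + 7.2²·0.67] + 201.703 = 127.107 + 201.703 = 328.81.
Reliability = 328.81 / 365.643 = 0.8993.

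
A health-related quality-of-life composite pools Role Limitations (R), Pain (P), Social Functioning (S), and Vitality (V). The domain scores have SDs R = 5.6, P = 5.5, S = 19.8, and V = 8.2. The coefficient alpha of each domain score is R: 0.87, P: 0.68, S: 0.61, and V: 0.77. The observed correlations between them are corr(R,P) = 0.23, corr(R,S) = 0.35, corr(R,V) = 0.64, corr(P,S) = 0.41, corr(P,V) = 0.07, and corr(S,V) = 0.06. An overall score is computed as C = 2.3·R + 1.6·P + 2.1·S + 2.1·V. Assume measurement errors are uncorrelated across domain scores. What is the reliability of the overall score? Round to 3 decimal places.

0.767

Var(C) = 2.3²·5.6² + 1.6²·5.5² + 2.1²·19.8² + 2.1²·8.2² + 2·[3.68·5.6·5.5·0.23 + 4.83·5.6·19.8·0.35 + 4.83·5.6·8.2·0.64 + 3.36·5.5·19.8·0.41 + 3.36·5.5·8.2·0.07 + 4.41·19.8·8.2·0.06] = 2268.76 + 1118.1 = 3386.86.
Because errors are independent across components, Cov(Tᵢ,Tⱼ) = Cov(Xᵢ,Xⱼ); the off-diagonal part of the true-score variance is the same as above.
True-score variance = [2.3²·5.6²·0.87 + 1.6²·5.5²·0.68 + 2.1²·19.8²·0.61 + 2.1²·8.2²·0.77] + 1118.1 = 1479.94 + 1118.1 = 2598.04.
Reliability = 2598.04 / 3386.86 = 0.767.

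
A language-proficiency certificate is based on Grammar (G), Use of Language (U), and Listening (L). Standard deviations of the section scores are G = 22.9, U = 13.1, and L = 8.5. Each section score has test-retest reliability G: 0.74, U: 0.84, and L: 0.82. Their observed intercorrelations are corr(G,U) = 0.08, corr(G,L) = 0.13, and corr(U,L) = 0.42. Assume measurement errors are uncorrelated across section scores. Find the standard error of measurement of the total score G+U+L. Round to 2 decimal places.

Var(total) = 768.27 + 192.141 = 960.411.
True-score variance = 591.461 + 192.141 = 783.602, so reliability = 0.8159.
Error variance = 960.411 − 783.602 = 176.809; SEM = √176.809 = 13.30.

13.30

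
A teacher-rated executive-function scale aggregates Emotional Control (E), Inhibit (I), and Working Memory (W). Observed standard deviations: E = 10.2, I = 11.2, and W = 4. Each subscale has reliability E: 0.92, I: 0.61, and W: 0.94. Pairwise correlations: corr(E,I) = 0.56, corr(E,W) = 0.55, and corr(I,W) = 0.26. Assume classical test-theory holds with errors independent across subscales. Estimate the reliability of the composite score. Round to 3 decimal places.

0.868

Var(E+I+W) = 10.2² + 11.2² + 4² + 2·[10.2·11.2·0.56 + 10.2·4·0.55 + 11.2·4·0.26] = 245.48 + 196.125 = 441.605.
With uncorrelated errors the cross-covariances are all true-score covariance, so they carry over unchanged; only the diagonal terms shrink to ρᵢσᵢ².
True-score variance = [10.2²·0.92 + 11.2²·0.61 + 4²·0.94] + 196.125 = 187.275 + 196.125 = 383.4.
Reliability = 383.4 / 441.605 = 0.868.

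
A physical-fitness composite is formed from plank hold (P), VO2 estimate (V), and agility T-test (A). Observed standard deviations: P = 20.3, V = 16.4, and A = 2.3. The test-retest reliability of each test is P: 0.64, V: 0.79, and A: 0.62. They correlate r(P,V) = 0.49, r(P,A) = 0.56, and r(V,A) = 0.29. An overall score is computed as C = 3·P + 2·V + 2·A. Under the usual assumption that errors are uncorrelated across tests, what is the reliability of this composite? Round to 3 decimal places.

0.781

Var(C) = 3²·20.3² + 2²·16.4² + 2²·2.3² + 2·[6·20.3·16.4·0.49 + 6·20.3·2.3·0.56 + 4·16.4·2.3·0.29] = 4805.81 + 2358.84 = 7164.65.
Because errors are independent across components, Cov(Tᵢ,Tⱼ) = Cov(Xᵢ,Xⱼ); the off-diagonal part of the true-score variance is the same as above.
True-score variance = [3²·20.3²·0.64 + 2²·16.4²·0.79 + 2²·2.3²·0.62] + 2358.84 = 3236.67 + 2358.84 = 5595.51.
Reliability = 5595.51 / 7164.65 = 0.781.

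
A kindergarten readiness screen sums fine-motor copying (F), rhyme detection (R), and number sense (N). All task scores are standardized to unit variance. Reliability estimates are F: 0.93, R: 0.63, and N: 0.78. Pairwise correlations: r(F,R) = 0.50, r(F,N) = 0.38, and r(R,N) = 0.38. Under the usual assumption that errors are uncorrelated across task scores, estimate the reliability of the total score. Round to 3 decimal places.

Var(F+R+N) = 3 + 2·[0.50 + 0.38 + 0.38] = 3 + 2.52 = 5.52.
Because errors are independent across components, Cov(Tᵢ,Tⱼ) = Cov(Xᵢ,Xⱼ); the off-diagonal part of the true-score variance is the same as above.
True-score variance = [0.93 + 0.63 + 0.78] + 2.52 = 2.34 + 2.52 = 4.86.
Reliability = 4.86 / 5.52 = 0.880.

0.880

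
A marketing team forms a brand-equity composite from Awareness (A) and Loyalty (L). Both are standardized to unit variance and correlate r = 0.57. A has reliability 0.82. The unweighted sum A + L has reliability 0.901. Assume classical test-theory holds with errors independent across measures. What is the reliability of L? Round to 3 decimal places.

0.869

Var(A+L) = 2 + 2·0.57 = 3.140.
True-score variance = ρ_A + ρ_L + 2·0.57, so 0.901 = (0.82 + ρ_L + 1.14) / 3.140.
ρ_L = 0.901·3.140 − 0.82 − 1.14 = 0.869.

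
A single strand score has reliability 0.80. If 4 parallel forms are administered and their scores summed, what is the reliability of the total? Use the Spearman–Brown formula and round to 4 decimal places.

ρ_k = kρ / (1 + (k−1)ρ) = 4·0.80 / (1 + 3·0.80) = 3.200 / 3.400 = 0.9412.

0.9412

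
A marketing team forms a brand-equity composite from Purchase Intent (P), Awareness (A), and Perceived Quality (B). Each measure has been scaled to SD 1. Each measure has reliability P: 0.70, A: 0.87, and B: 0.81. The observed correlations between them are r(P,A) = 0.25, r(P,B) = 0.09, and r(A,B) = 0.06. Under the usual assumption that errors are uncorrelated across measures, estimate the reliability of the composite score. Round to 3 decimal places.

0.837

Var(P+A+B) = 3 + 2·[0.25 + 0.09 + 0.06] = 3 + 0.8 = 3.8.
Under uncorrelated errors the observed covariances equal the true-score covariances, so only the own-variance terms attenuate.
True-score variance = [0.70 + 0.87 + 0.81] + 0.8 = 2.38 + 0.8 = 3.18.
Reliability = 3.18 / 3.8 = 0.837.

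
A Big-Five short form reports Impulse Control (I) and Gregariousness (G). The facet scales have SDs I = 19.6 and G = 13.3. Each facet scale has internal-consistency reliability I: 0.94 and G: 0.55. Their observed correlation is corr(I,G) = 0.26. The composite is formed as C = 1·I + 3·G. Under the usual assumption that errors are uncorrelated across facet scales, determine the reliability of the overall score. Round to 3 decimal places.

Var(C) = 19.6² + 3²·13.3² + 2·[3·19.6·13.3·0.26] = 1976.17 + 406.661 = 2382.83.
Under uncorrelated errors the observed covariances equal the true-score covariances, so only the own-variance terms attenuate.
True-score variance = [19.6²·0.94 + 3²·13.3²·0.55] + 406.661 = 1236.72 + 406.661 = 1643.38.
Reliability = 1643.38 / 2382.83 = 0.690.

0.690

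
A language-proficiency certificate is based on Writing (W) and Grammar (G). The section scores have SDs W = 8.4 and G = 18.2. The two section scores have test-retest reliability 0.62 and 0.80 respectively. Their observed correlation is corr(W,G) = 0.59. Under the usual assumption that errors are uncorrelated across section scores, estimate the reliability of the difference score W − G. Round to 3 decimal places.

Var(W−G) = 8.4² + 18.2² − 2·8.4·18.2·0.59 = 401.8 − 180.398 = 221.402.
Under uncorrelated errors the observed covariances equal the true-score covariances, so only the own-variance terms attenuate.
True-score variance = [8.4²·0.62 + 18.2²·0.80] − 180.398 = 308.739 − 180.398 = 128.341.
Reliability = 128.341 / 221.402 = 0.580.

0.580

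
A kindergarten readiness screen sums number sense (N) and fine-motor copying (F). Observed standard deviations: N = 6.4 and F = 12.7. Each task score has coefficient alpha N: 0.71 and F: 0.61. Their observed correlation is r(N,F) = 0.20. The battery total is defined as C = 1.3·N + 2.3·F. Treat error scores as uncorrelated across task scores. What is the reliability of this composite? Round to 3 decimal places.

Var(C) = 1.3²·6.4² + 2.3²·12.7² + 2·[2.99·6.4·12.7·0.20] = 922.446 + 97.2109 = 1019.66.
Because errors are independent across components, Cov(Tᵢ,Tⱼ) = Cov(Xᵢ,Xⱼ); the off-diagonal part of the true-score variance is the same as above.
True-score variance = [1.3²·6.4²·0.71 + 2.3²·12.7²·0.61] + 97.2109 = 569.615 + 97.2109 = 666.825.
Reliability = 666.825 / 1019.66 = 0.654.

0.654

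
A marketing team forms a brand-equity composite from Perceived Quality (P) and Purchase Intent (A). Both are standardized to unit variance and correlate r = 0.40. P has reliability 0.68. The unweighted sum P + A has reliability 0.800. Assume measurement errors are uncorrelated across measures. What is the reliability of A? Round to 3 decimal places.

Var(P+A) = 2 + 2·0.40 = 2.800.
True-score variance = ρ_P + ρ_A + 2·0.40, so 0.800 = (0.68 + ρ_A + 0.80) / 2.800.
ρ_A = 0.800·2.800 − 0.68 − 0.80 = 0.760.

0.760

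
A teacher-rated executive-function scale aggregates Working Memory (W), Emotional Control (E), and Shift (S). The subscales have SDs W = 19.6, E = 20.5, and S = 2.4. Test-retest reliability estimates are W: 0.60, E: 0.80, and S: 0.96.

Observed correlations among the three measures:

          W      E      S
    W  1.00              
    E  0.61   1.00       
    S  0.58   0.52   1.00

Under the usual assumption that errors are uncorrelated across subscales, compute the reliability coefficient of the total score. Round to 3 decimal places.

0.831

Var(W+E+S) = 19.6² + 20.5² + 2.4² + 2·[19.6·20.5·0.61 + 19.6·2.4·0.58 + 20.5·2.4·0.52] = 810.17 + 595.93 = 1406.1.
With uncorrelated errors the cross-covariances are all true-score covariance, so they carry over unchanged; only the diagonal terms shrink to ρᵢσᵢ².
True-score variance = [19.6²·0.60 + 20.5²·0.80 + 2.4²·0.96] + 595.93 = 572.226 + 595.93 = 1168.16.
Reliability = 1168.16 / 1406.1 = 0.831.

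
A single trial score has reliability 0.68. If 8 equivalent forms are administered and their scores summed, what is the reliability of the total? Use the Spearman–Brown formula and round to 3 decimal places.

ρ_k = kρ / (1 + (k−1)ρ) = 8·0.68 / (1 + 7·0.68) = 5.440 / 5.760 = 0.944.

0.944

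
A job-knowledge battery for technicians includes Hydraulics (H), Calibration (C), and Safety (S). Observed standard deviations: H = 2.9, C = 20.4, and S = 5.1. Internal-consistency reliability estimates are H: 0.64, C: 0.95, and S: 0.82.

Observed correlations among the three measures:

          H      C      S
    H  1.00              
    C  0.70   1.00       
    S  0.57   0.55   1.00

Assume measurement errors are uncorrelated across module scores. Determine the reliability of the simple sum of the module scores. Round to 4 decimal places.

0.9571

Var(H+C+S) = 2.9² + 20.4² + 5.1² + 2·[2.9·20.4·0.70 + 2.9·5.1·0.57 + 20.4·5.1·0.55] = 450.58 + 214.129 = 664.709.
Because errors are independent across components, Cov(Tᵢ,Tⱼ) = Cov(Xᵢ,Xⱼ); the off-diagonal part of the true-score variance is the same as above.
True-score variance = [2.9²·0.64 + 20.4²·0.95 + 5.1²·0.82] + 214.129 = 422.063 + 214.129 = 636.191.
Reliability = 636.191 / 664.709 = 0.9571.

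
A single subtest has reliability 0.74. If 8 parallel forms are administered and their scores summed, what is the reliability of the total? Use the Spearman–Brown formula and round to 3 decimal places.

0.958

ρ_k = kρ / (1 + (k−1)ρ) = 8·0.74 / (1 + 7·0.74) = 5.920 / 6.180 = 0.958.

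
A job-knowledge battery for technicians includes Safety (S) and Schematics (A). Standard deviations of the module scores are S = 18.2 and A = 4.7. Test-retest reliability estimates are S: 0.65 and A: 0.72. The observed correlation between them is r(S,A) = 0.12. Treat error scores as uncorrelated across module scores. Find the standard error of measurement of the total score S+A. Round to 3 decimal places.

11.051

Var(total) = 353.33 + 20.5296 = 373.86.
True-score variance = 231.211 + 20.5296 = 251.74, so reliability = 0.6734.
Error variance = 373.86 − 251.74 = 122.119; SEM = √122.119 = 11.051.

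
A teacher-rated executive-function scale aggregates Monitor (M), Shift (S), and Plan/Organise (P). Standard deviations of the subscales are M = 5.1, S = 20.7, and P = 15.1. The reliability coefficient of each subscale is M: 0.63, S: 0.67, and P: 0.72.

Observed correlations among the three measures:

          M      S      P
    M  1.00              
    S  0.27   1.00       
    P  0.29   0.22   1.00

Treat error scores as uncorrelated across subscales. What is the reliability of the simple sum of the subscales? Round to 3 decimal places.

0.767

Var(M+S+P) = 5.1² + 20.7² + 15.1² + 2·[5.1·20.7·0.27 + 5.1·15.1·0.29 + 20.7·15.1·0.22] = 682.51 + 239.204 = 921.714.
Under uncorrelated errors the observed covariances equal the true-score covariances, so only the own-variance terms attenuate.
True-score variance = [5.1²·0.63 + 20.7²·0.67 + 15.1²·0.72] + 239.204 = 467.642 + 239.204 = 706.846.
Reliability = 706.846 / 921.714 = 0.767.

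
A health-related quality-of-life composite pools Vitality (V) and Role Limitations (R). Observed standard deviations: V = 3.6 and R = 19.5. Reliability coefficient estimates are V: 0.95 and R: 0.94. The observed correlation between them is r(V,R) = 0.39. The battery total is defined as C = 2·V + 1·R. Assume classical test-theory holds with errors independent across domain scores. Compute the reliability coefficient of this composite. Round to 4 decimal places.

Var(C) = 2²·3.6² + 19.5² + 2·[2·3.6·19.5·0.39] = 432.09 + 109.512 = 541.602.
With uncorrelated errors the cross-covariances are all true-score covariance, so they carry over unchanged; only the diagonal terms shrink to ρᵢσᵢ².
True-score variance = [2²·3.6²·0.95 + 19.5²·0.94] + 109.512 = 406.683 + 109.512 = 516.195.
Reliability = 516.195 / 541.602 = 0.9531.

0.9531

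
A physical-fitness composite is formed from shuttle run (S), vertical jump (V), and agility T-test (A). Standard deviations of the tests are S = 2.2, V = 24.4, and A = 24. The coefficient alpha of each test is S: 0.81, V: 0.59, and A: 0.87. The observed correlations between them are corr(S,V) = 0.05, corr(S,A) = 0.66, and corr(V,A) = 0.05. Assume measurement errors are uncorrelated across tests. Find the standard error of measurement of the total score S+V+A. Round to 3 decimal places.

17.886

Var(total) = 1176.2 + 133.624 = 1309.82.
True-score variance = 856.303 + 133.624 = 989.927, so reliability = 0.7558.
Error variance = 1309.82 − 989.927 = 319.897; SEM = √319.897 = 17.886.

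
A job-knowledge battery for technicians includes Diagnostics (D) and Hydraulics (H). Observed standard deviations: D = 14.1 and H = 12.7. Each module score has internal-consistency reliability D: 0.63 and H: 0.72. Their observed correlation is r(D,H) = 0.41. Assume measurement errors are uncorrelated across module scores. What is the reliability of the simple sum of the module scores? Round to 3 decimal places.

0.766

Var(D+H) = 14.1² + 12.7² + 2·[14.1·12.7·0.41] = 360.1 + 146.837 = 506.937.
With uncorrelated errors the cross-covariances are all true-score covariance, so they carry over unchanged; only the diagonal terms shrink to ρᵢσᵢ².
True-score variance = [14.1²·0.63 + 12.7²·0.72] + 146.837 = 241.379 + 146.837 = 388.216.
Reliability = 388.216 / 506.937 = 0.766.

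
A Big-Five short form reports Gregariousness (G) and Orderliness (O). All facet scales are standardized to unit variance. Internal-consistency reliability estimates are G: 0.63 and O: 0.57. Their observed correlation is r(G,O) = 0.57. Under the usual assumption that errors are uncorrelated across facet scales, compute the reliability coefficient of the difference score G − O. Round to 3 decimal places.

Var(G−O) = 1 + 1 − 2·0.57 = 2 − 1.14 = 0.86.
With uncorrelated errors the cross-covariances are all true-score covariance, so they carry over unchanged; only the diagonal terms shrink to ρᵢσᵢ².
True-score variance = [0.63 + 0.57] − 1.14 = 1.2 − 1.14 = 0.06.
Reliability = 0.06 / 0.86 = 0.070.

0.070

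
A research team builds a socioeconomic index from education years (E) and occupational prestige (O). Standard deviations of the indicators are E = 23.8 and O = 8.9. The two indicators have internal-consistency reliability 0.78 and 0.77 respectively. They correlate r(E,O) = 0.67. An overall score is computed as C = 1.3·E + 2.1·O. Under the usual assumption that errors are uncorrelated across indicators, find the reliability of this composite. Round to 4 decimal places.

0.8602

Var(C) = 1.3²·23.8² + 2.1²·8.9² + 2·[2.73·23.8·8.9·0.67] = 1306.6 + 774.88 = 2081.48.
Under uncorrelated errors the observed covariances equal the true-score covariances, so only the own-variance terms attenuate.
True-score variance = [1.3²·23.8²·0.78 + 2.1²·8.9²·0.77] + 774.88 = 1015.65 + 774.88 = 1790.53.
Reliability = 1790.53 / 2081.48 = 0.8602.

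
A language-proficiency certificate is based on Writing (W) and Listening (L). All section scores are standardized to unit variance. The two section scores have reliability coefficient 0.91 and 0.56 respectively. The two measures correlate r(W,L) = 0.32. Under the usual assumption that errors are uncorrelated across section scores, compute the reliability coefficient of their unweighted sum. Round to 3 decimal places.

0.799

Var(W+L) = 2 + 2·[0.32] = 2 + 0.64 = 2.64.
Because errors are independent across components, Cov(Tᵢ,Tⱼ) = Cov(Xᵢ,Xⱼ); the off-diagonal part of the true-score variance is the same as above.
True-score variance = [0.91 + 0.56] + 0.64 = 1.47 + 0.64 = 2.11.
Reliability = 2.11 / 2.64 = 0.799.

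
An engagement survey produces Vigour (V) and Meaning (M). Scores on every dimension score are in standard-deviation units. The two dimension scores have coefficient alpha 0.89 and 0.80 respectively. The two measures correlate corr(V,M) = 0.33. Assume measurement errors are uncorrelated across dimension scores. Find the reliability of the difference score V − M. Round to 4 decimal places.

Var(V−M) = 1 + 1 − 2·0.33 = 2 − 0.66 = 1.34.
Because errors are independent across components, Cov(Tᵢ,Tⱼ) = Cov(Xᵢ,Xⱼ); the off-diagonal part of the true-score variance is the same as above.
True-score variance = [0.89 + 0.80] − 0.66 = 1.69 − 0.66 = 1.03.
Reliability = 1.03 / 1.34 = 0.7687.

0.7687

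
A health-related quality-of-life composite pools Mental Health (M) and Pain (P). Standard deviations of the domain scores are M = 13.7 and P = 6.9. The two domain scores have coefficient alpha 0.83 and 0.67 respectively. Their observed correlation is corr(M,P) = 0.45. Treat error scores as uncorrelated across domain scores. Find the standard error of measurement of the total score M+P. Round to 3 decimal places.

Var(total) = 235.3 + 85.077 = 320.377.
True-score variance = 187.681 + 85.077 = 272.758, so reliability = 0.8514.
Error variance = 320.377 − 272.758 = 47.6186; SEM = √47.6186 = 6.901.

6.901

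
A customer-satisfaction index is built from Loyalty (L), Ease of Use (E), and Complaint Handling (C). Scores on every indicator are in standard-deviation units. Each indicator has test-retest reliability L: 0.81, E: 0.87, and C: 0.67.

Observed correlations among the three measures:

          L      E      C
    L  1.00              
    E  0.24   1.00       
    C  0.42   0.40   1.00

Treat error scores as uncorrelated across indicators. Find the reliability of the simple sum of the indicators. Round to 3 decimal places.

Var(L+E+C) = 3 + 2·[0.24 + 0.42 + 0.40] = 3 + 2.12 = 5.12.
With uncorrelated errors the cross-covariances are all true-score covariance, so they carry over unchanged; only the diagonal terms shrink to ρᵢσᵢ².
True-score variance = [0.81 + 0.87 + 0.67] + 2.12 = 2.35 + 2.12 = 4.47.
Reliability = 4.47 / 5.12 = 0.873.

0.873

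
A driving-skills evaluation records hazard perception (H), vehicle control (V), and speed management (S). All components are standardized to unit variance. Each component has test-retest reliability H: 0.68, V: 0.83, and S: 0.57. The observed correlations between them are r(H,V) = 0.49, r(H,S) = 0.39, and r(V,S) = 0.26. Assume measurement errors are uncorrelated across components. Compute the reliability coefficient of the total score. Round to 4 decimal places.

0.8258

Var(H+V+S) = 3 + 2·[0.49 + 0.39 + 0.26] = 3 + 2.28 = 5.28.
Because errors are independent across components, Cov(Tᵢ,Tⱼ) = Cov(Xᵢ,Xⱼ); the off-diagonal part of the true-score variance is the same as above.
True-score variance = [0.68 + 0.83 + 0.57] + 2.28 = 2.08 + 2.28 = 4.36.
Reliability = 4.36 / 5.28 = 0.8258.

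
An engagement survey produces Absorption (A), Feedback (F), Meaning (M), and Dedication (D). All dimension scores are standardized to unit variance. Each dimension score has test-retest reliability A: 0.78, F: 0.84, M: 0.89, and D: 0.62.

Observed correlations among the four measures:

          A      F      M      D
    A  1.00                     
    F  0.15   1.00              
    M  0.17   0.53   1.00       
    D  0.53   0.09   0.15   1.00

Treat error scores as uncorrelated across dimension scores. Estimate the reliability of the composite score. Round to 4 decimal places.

0.8798

Var(A+F+M+D) = 4 + 2·[0.15 + 0.17 + 0.53 + 0.53 + 0.09 + 0.15] = 4 + 3.24 = 7.24.
With uncorrelated errors the cross-covariances are all true-score covariance, so they carry over unchanged; only the diagonal terms shrink to ρᵢσᵢ².
True-score variance = [0.78 + 0.84 + 0.89 + 0.62] + 3.24 = 3.13 + 3.24 = 6.37.
Reliability = 6.37 / 7.24 = 0.8798.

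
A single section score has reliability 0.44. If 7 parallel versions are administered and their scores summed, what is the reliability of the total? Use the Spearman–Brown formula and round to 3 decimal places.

ρ_k = kρ / (1 + (k−1)ρ) = 7·0.44 / (1 + 6·0.44) = 3.080 / 3.640 = 0.846.

0.846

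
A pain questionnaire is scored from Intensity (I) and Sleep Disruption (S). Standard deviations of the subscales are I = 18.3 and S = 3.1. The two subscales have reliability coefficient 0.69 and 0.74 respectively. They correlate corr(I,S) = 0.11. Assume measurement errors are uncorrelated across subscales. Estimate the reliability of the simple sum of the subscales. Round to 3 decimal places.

Var(I+S) = 18.3² + 3.1² + 2·[18.3·3.1·0.11] = 344.5 + 12.4806 = 356.981.
Because errors are independent across components, Cov(Tᵢ,Tⱼ) = Cov(Xᵢ,Xⱼ); the off-diagonal part of the true-score variance is the same as above.
True-score variance = [18.3²·0.69 + 3.1²·0.74] + 12.4806 = 238.186 + 12.4806 = 250.666.
Reliability = 250.666 / 356.981 = 0.702.

0.702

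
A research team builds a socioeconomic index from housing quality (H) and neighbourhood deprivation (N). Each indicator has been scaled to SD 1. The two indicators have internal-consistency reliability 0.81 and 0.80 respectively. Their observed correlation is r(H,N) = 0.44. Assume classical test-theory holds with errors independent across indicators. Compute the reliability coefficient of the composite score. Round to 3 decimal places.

0.865

Var(H+N) = 2 + 2·[0.44] = 2 + 0.88 = 2.88.
With uncorrelated errors the cross-covariances are all true-score covariance, so they carry over unchanged; only the diagonal terms shrink to ρᵢσᵢ².
True-score variance = [0.81 + 0.80] + 0.88 = 1.61 + 0.88 = 2.49.
Reliability = 2.49 / 2.88 = 0.865.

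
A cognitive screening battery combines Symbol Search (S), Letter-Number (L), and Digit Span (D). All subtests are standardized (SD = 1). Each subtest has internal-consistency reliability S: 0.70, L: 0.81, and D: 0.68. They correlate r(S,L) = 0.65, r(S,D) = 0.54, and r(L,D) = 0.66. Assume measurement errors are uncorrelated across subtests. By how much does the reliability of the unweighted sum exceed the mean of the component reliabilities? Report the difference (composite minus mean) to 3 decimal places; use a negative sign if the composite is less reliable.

Var(sum) = 3 + 3.7 = 6.7; true-score variance = 2.19 + 3.7 = 5.89; composite reliability = 0.8791.
Mean component reliability = 0.7300.
Difference = 0.8791 − 0.7300 = 0.149.

0.149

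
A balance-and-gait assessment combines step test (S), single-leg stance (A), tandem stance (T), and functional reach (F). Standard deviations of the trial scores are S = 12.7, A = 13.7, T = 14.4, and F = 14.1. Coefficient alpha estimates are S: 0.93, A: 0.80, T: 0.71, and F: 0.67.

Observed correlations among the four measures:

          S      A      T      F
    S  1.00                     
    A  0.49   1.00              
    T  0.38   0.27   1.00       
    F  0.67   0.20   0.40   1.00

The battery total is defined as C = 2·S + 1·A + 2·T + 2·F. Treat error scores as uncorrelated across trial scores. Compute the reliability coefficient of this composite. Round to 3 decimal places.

0.890

Var(C) = 2²·12.7² + 13.7² + 2²·14.4² + 2²·14.1² + 2·[2·12.7·13.7·0.49 + 4·12.7·14.4·0.38 + 4·12.7·14.1·0.67 + 2·13.7·14.4·0.27 + 2·13.7·14.1·0.20 + 4·14.4·14.1·0.40] = 2457.53 + 2874.12 = 5331.65.
Under uncorrelated errors the observed covariances equal the true-score covariances, so only the own-variance terms attenuate.
True-score variance = [2²·12.7²·0.93 + 13.7²·0.80 + 2²·14.4²·0.71 + 2²·14.1²·0.67] + 2874.12 = 1871.86 + 2874.12 = 4745.98.
Reliability = 4745.98 / 5331.65 = 0.890.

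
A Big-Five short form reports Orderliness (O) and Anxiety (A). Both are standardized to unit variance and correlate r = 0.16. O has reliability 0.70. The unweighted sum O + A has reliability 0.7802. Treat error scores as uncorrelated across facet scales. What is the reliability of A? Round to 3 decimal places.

Var(O+A) = 2 + 2·0.16 = 2.320.
True-score variance = ρ_O + ρ_A + 2·0.16, so 0.7802 = (0.70 + ρ_A + 0.32) / 2.320.
ρ_A = 0.7802·2.320 − 0.70 − 0.32 = 0.790.

0.790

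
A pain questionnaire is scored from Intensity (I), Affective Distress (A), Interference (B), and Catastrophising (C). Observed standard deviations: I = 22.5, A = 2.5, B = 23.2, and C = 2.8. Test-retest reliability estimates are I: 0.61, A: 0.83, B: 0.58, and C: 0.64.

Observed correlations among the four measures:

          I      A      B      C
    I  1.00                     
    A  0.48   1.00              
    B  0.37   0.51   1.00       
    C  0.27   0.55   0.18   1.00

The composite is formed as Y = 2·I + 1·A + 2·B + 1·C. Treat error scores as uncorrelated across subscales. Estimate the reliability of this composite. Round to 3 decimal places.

0.721

Var(Y) = 2²·22.5² + 2.5² + 2²·23.2² + 2.8² + 2·[2·22.5·2.5·0.48 + 4·22.5·23.2·0.37 + 2·22.5·2.8·0.27 + 2·2.5·23.2·0.51 + 2.5·2.8·0.55 + 2·23.2·2.8·0.18] = 4192.05 + 1893.95 = 6086.
With uncorrelated errors the cross-covariances are all true-score covariance, so they carry over unchanged; only the diagonal terms shrink to ρᵢσᵢ².
True-score variance = [2²·22.5²·0.61 + 2.5²·0.83 + 2²·23.2²·0.58 + 2.8²·0.64] + 1893.95 = 2494.17 + 1893.95 = 4388.12.
Reliability = 4388.12 / 6086 = 0.721.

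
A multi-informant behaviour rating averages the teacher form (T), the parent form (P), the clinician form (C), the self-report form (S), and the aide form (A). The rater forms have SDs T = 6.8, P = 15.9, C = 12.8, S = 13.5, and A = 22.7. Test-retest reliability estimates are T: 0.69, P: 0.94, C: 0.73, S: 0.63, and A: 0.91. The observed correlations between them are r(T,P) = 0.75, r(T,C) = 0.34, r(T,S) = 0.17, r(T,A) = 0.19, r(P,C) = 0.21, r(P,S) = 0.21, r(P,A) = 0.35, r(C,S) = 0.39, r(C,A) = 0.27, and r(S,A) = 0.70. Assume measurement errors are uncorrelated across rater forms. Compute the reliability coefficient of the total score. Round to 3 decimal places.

Var(T+P+C+S+A) = 6.8² + 15.9² + 12.8² + 13.5² + 22.7² + 2·[6.8·15.9·0.75 + 6.8·12.8·0.34 + 6.8·13.5·0.17 + 6.8·22.7·0.19 + 15.9·12.8·0.21 + 15.9·13.5·0.21 + 15.9·22.7·0.35 + 12.8·13.5·0.39 + 12.8·22.7·0.27 + 13.5·22.7·0.70] = 1160.43 + 1460.23 = 2620.66.
Because errors are independent across components, Cov(Tᵢ,Tⱼ) = Cov(Xᵢ,Xⱼ); the off-diagonal part of the true-score variance is the same as above.
True-score variance = [6.8²·0.69 + 15.9²·0.94 + 12.8²·0.73 + 13.5²·0.63 + 22.7²·0.91] + 1460.23 = 972.882 + 1460.23 = 2433.12.
Reliability = 2433.12 / 2620.66 = 0.928.

0.928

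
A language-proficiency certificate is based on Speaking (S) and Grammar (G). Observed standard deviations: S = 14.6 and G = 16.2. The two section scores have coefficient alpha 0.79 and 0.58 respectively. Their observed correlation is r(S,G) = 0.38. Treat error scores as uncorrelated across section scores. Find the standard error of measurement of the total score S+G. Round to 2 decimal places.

12.45

Var(total) = 475.6 + 179.755 = 655.355.
True-score variance = 320.612 + 179.755 = 500.367, so reliability = 0.7635.
Error variance = 655.355 − 500.367 = 154.988; SEM = √154.988 = 12.45.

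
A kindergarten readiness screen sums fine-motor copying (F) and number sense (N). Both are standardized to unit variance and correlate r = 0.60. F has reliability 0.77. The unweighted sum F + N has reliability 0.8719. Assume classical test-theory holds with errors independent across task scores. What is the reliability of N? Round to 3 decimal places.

0.820

Var(F+N) = 2 + 2·0.60 = 3.200.
True-score variance = ρ_F + ρ_N + 2·0.60, so 0.8719 = (0.77 + ρ_N + 1.20) / 3.200.
ρ_N = 0.8719·3.200 − 0.77 − 1.20 = 0.820.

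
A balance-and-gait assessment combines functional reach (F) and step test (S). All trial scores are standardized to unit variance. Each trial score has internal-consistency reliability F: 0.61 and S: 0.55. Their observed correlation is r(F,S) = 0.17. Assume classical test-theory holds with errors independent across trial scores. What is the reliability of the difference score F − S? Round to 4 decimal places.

Var(F−S) = 1 + 1 − 2·0.17 = 2 − 0.34 = 1.66.
Under uncorrelated errors the observed covariances equal the true-score covariances, so only the own-variance terms attenuate.
True-score variance = [0.61 + 0.55] − 0.34 = 1.16 − 0.34 = 0.82.
Reliability = 0.82 / 1.66 = 0.4940.

0.4940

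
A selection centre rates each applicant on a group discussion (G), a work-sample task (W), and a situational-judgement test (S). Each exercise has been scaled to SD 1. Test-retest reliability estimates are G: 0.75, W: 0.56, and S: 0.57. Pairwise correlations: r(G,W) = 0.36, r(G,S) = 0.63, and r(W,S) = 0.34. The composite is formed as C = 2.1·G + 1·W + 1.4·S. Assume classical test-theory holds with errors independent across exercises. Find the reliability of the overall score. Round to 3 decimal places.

0.824

Var(C) = 2.1² + 1 + 1.4² + 2·[2.1·0.36 + 2.94·0.63 + 1.4·0.34] = 7.37 + 6.1684 = 13.5384.
Because errors are independent across components, Cov(Tᵢ,Tⱼ) = Cov(Xᵢ,Xⱼ); the off-diagonal part of the true-score variance is the same as above.
True-score variance = [2.1²·0.75 + 0.56 + 1.4²·0.57] + 6.1684 = 4.9847 + 6.1684 = 11.1531.
Reliability = 11.1531 / 13.5384 = 0.824.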